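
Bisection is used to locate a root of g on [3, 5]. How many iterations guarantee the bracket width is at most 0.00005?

Width after n steps is 2/2^n. Need 2^n ≥ 2/0.00005 = 40000.
2^15 = 32768 < 40000 ≤ 2^16 = 65536, so n = 16.

16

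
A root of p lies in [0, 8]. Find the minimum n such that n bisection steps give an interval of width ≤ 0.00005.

Width after n steps is 8/2^n. Need 2^n ≥ 8/0.00005 = 160000.
2^17 = 131072 < 160000 ≤ 2^18 = 262144, so n = 18.

18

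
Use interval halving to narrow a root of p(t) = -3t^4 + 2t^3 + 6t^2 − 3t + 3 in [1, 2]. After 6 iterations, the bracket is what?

t = 1.5 gives p = 3.5625, positive; keep [1.5, 2]
t = 1.75 gives p = -1.292969, negative; keep [1.5, 1.75]
t = 1.625 gives p = 1.63208, positive; keep [1.625, 1.75]
t = 1.6875 gives p = 0.3068, positive; keep [1.6875, 1.75]
t = 1.71875 gives p = -0.4571, negative; keep [1.6875, 1.71875]
t = 1.703125 gives p = -0.0663, negative; keep [1.6875, 1.703125]

[1.6875, 1.703125]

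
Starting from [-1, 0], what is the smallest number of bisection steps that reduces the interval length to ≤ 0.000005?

18

Width after n steps is 1/2^n. Need 2^n ≥ 1/0.000005 = 200000.
2^17 = 131072 < 200000 ≤ 2^18 = 262144, so n = 18.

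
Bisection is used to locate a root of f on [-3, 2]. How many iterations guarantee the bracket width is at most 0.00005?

Width after n steps is 5/2^n. Need 2^n ≥ 5/0.00005 = 100000.
2^16 = 65536 < 100000 ≤ 2^17 = 131072, so n = 17.

17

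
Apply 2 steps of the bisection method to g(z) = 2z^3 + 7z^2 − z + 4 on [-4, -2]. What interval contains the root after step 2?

[-4, -3.5]

z = -3 gives g = 16, positive; keep [-4, -3]
z = -3.5 gives g = 7.5, positive; keep [-4, -3.5]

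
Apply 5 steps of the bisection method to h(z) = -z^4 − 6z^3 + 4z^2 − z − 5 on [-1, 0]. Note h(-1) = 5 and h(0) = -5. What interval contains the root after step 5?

h(-0.5) = -2.8125 < 0, so the root lies in [-1, -0.5]
h(-0.75) = 0.214844 > 0, so the root lies in [-0.75, -0.5]
h(-0.625) = -1.500244 < 0, so the root lies in [-0.75, -0.625]
h(-0.6875) = -0.6956 < 0, so the root lies in [-0.75, -0.6875]
h(-0.71875) = -0.2539 < 0, so the root lies in [-0.75, -0.71875]

[-0.75, -0.71875]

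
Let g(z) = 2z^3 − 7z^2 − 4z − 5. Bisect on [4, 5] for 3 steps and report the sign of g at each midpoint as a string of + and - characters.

++-

z = 4.5 gives g = 17.5, positive; keep [4, 4.5]
z = 4.25 gives g = 5.09375, positive; keep [4, 4.25]
z = 4.125 gives g = -0.230469, negative; keep [4.125, 4.25]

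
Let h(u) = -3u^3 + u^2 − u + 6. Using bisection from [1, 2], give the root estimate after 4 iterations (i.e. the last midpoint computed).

1.3125

midpoint 1.5: h = -3.375 < 0 → [1, 1.5]
midpoint 1.25: h = 0.453125 > 0 → [1.25, 1.5]
midpoint 1.375: h = -1.283203 < 0 → [1.25, 1.375]
midpoint 1.3125: h = -0.3728 < 0 → [1.25, 1.3125]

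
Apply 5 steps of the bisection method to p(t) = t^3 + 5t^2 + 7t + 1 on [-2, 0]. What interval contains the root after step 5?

p(-1) = -2 < 0, so the root lies in [-1, 0]
p(-0.5) = -1.375 < 0, so the root lies in [-0.5, 0]
p(-0.25) = -0.453125 < 0, so the root lies in [-0.25, 0]
p(-0.125) = 0.2012 > 0, so the root lies in [-0.25, -0.125]
p(-0.1875) = -0.1433 < 0, so the root lies in [-0.1875, -0.125]

[-0.1875, -0.125]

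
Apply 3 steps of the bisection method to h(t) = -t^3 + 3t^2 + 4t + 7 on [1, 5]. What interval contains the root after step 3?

midpoint 3: h = 19 > 0 → [3, 5]
midpoint 4: h = 7 > 0 → [4, 5]
midpoint 4.5: h = -5.375 < 0 → [4, 4.5]

[4, 4.5]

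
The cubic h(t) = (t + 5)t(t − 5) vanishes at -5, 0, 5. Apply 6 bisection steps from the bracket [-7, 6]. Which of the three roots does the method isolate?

-5

t = -0.5 gives h = 12.375, positive; keep [-7, -0.5]
t = -3.75 gives h = 41.015625, positive; keep [-7, -3.75]
t = -5.375 gives h = -20.912109, negative; keep [-5.375, -3.75]
t = -4.5625 gives h = 19.0876, positive; keep [-5.375, -4.5625]
t = -4.96875 gives h = 1.5479, positive; keep [-5.375, -4.96875]
t = -5.171875 gives h = -9.0419, negative; keep [-5.171875, -4.96875]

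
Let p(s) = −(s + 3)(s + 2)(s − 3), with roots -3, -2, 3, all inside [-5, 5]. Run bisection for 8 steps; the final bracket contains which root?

3

m = 0, p(m) = 18 (+); new bracket [0, 5]
m = 2.5, p(m) = 12.375 (+); new bracket [2.5, 5]
m = 3.75, p(m) = -29.109375 (−); new bracket [2.5, 3.75]
m = 3.125, p(m) = -3.9238 (−); new bracket [2.5, 3.125]
m = 2.8125, p(m) = 5.2449 (+); new bracket [2.8125, 3.125]
m = 2.96875, p(m) = 0.9268 (+); new bracket [2.96875, 3.125]
m = 3.046875, p(m) = -1.4305 (−); new bracket [2.96875, 3.046875]
m = 3.0078125, p(m) = -0.235 (−); new bracket [2.96875, 3.0078125]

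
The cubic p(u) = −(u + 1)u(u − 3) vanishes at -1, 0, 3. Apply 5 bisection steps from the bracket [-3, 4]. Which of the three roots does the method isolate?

3

p(0.5) = 1.875 > 0, so the root lies in [0.5, 4]
p(2.25) = 5.484375 > 0, so the root lies in [2.25, 4]
p(3.125) = -1.611328 < 0, so the root lies in [2.25, 3.125]
p(2.6875) = 3.0969 > 0, so the root lies in [2.6875, 3.125]
p(2.90625) = 1.0643 > 0, so the root lies in [2.90625, 3.125]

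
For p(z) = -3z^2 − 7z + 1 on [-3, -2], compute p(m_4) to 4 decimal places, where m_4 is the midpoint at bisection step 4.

0.2383

m = -2.5, p(m) = -0.25 (−); new bracket [-2.5, -2]
m = -2.25, p(m) = 1.5625 (+); new bracket [-2.5, -2.25]
m = -2.375, p(m) = 0.703125 (+); new bracket [-2.5, -2.375]
m = -2.4375, p(m) = 0.2383 (+); new bracket [-2.5, -2.4375]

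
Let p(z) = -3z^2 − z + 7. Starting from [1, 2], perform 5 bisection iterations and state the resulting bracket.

[1.34375, 1.375]

p(1.5) = -1.25 < 0, so the root lies in [1, 1.5]
p(1.25) = 1.0625 > 0, so the root lies in [1.25, 1.5]
p(1.375) = -0.046875 < 0, so the root lies in [1.25, 1.375]
p(1.3125) = 0.5195 > 0, so the root lies in [1.3125, 1.375]
p(1.34375) = 0.2393 > 0, so the root lies in [1.34375, 1.375]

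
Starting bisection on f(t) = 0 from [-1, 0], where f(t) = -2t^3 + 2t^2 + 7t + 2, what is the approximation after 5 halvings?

midpoint -0.5: f = -0.75 < 0 → [-0.5, 0]
midpoint -0.25: f = 0.40625 > 0 → [-0.5, -0.25]
midpoint -0.375: f = -0.238281 < 0 → [-0.375, -0.25]
midpoint -0.3125: f = 0.0688 > 0 → [-0.375, -0.3125]
midpoint -0.34375: f = -0.0887 < 0 → [-0.34375, -0.3125]

-0.34375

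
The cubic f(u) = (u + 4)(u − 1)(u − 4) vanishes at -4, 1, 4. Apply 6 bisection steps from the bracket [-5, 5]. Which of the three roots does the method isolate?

u = 0 gives f = 16, positive; keep [-5, 0]
u = -2.5 gives f = 34.125, positive; keep [-5, -2.5]
u = -3.75 gives f = 9.203125, positive; keep [-5, -3.75]
u = -4.375 gives f = -16.8809, negative; keep [-4.375, -3.75]
u = -4.0625 gives f = -2.551, negative; keep [-4.0625, -3.75]
u = -3.90625 gives f = 3.6366, positive; keep [-4.0625, -3.90625]

-4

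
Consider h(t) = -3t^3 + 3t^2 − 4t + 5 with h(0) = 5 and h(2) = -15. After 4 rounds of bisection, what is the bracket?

[1.125, 1.25]

m = 1, h(m) = 1 (+); new bracket [1, 2]
m = 1.5, h(m) = -4.375 (−); new bracket [1, 1.5]
m = 1.25, h(m) = -1.171875 (−); new bracket [1, 1.25]
m = 1.125, h(m) = 0.0254 (+); new bracket [1.125, 1.25]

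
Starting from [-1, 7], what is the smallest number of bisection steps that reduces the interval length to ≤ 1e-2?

Width after n steps is 8/2^n. Need 2^n ≥ 8/1e-2 = 800.
2^9 = 512 < 800 ≤ 2^10 = 1024, so n = 10.

10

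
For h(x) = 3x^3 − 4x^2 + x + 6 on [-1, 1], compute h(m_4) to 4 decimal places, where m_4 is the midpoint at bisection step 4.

m = 0, h(m) = 6 (+); new bracket [-1, 0]
m = -0.5, h(m) = 4.125 (+); new bracket [-1, -0.5]
m = -0.75, h(m) = 1.734375 (+); new bracket [-1, -0.75]
m = -0.875, h(m) = 0.0527 (+); new bracket [-1, -0.875]

0.0527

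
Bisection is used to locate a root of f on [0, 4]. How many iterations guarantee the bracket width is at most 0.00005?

17

Width after n steps is 4/2^n. Need 2^n ≥ 4/0.00005 = 80000.
2^16 = 65536 < 80000 ≤ 2^17 = 131072, so n = 17.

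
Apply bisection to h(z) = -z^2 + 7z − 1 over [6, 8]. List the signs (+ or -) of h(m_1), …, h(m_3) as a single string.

-++

h(7) = -1 < 0, so the root lies in [6, 7]
h(6.5) = 2.25 > 0, so the root lies in [6.5, 7]
h(6.75) = 0.6875 > 0, so the root lies in [6.75, 7]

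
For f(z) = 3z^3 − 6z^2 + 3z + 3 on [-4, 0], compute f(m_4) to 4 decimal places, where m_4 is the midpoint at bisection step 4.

1.8281

m = -2, f(m) = -51 (−); new bracket [-2, 0]
m = -1, f(m) = -9 (−); new bracket [-1, 0]
m = -0.5, f(m) = -0.375 (−); new bracket [-0.5, 0]
m = -0.25, f(m) = 1.8281 (+); new bracket [-0.5, -0.25]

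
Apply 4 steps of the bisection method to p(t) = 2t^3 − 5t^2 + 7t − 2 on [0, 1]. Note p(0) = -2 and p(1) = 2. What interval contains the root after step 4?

[0.3125, 0.375]

t = 0.5 gives p = 0.5, positive; keep [0, 0.5]
t = 0.25 gives p = -0.53125, negative; keep [0.25, 0.5]
t = 0.375 gives p = 0.027344, positive; keep [0.25, 0.375]
t = 0.3125 gives p = -0.2397, negative; keep [0.3125, 0.375]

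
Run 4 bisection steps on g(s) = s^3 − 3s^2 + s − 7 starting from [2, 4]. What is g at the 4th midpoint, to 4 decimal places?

s = 3 gives g = -4, negative; keep [3, 4]
s = 3.5 gives g = 2.625, positive; keep [3, 3.5]
s = 3.25 gives g = -1.109375, negative; keep [3.25, 3.5]
s = 3.375 gives g = 0.6465, positive; keep [3.25, 3.375]

0.6465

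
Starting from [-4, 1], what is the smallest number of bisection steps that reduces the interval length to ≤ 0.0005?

14

Width after n steps is 5/2^n. Need 2^n ≥ 5/0.0005 = 10000.
2^13 = 8192 < 10000 ≤ 2^14 = 16384, so n = 14.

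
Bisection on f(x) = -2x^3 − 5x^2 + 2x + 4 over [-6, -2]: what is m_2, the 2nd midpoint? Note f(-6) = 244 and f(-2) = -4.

-3

m = -4, f(m) = 44 (+); new bracket [-4, -2]
m = -3, f(m) = 7 (+); new bracket [-3, -2]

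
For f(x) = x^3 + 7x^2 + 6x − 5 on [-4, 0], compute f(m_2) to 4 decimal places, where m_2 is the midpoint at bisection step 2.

f(-2) = 3 > 0, so the root lies in [-2, 0]
f(-1) = -5 < 0, so the root lies in [-2, -1]

-5.0000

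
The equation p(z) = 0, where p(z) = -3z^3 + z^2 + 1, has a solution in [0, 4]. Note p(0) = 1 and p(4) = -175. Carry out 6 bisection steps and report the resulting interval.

[0.8125, 0.875]

p(2) = -19 < 0, so the root lies in [0, 2]
p(1) = -1 < 0, so the root lies in [0, 1]
p(0.5) = 0.875 > 0, so the root lies in [0.5, 1]
p(0.75) = 0.2969 > 0, so the root lies in [0.75, 1]
p(0.875) = -0.2441 < 0, so the root lies in [0.75, 0.875]
p(0.8125) = 0.051 > 0, so the root lies in [0.8125, 0.875]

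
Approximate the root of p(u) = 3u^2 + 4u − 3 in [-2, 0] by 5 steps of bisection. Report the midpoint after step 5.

-1.8125

m = -1, p(m) = -4 (−); new bracket [-2, -1]
m = -1.5, p(m) = -2.25 (−); new bracket [-2, -1.5]
m = -1.75, p(m) = -0.8125 (−); new bracket [-2, -1.75]
m = -1.875, p(m) = 0.0469 (+); new bracket [-1.875, -1.75]
m = -1.8125, p(m) = -0.3945 (−); new bracket [-1.875, -1.8125]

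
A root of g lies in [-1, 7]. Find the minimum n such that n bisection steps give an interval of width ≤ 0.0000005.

Width after n steps is 8/2^n. Need 2^n ≥ 8/0.0000005 = 16000000.
2^23 = 8388608 < 16000000 ≤ 2^24 = 16777216, so n = 24.

24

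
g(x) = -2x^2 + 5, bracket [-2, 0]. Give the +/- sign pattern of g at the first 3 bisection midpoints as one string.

midpoint -1: g = 3 > 0 → [-2, -1]
midpoint -1.5: g = 0.5 > 0 → [-2, -1.5]
midpoint -1.75: g = -1.125 < 0 → [-1.75, -1.5]

++-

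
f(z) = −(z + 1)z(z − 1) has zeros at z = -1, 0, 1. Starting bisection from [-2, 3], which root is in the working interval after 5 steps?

midpoint 0.5: f = 0.375 > 0 → [0.5, 3]
midpoint 1.75: f = -3.609375 < 0 → [0.5, 1.75]
midpoint 1.125: f = -0.298828 < 0 → [0.5, 1.125]
midpoint 0.8125: f = 0.2761 > 0 → [0.8125, 1.125]
midpoint 0.96875: f = 0.0596 > 0 → [0.96875, 1.125]

1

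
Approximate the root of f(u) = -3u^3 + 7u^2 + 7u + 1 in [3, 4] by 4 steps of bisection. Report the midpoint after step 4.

f(3.5) = -17.375 < 0, so the root lies in [3, 3.5]
f(3.25) = -5.296875 < 0, so the root lies in [3, 3.25]
f(3.125) = -0.318359 < 0, so the root lies in [3, 3.125]
f(3.0625) = 1.9211 > 0, so the root lies in [3.0625, 3.125]

3.0625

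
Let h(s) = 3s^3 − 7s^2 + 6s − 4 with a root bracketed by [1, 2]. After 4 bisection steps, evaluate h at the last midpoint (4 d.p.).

midpoint 1.5: h = -0.625 < 0 → [1.5, 2]
midpoint 1.75: h = 1.140625 > 0 → [1.5, 1.75]
midpoint 1.625: h = 0.138672 > 0 → [1.5, 1.625]
midpoint 1.5625: h = -0.2708 < 0 → [1.5625, 1.625]

-0.2708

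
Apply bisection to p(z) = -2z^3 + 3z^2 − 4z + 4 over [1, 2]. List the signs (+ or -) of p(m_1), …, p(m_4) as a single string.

--++

z = 1.5 gives p = -2, negative; keep [1, 1.5]
z = 1.25 gives p = -0.21875, negative; keep [1, 1.25]
z = 1.125 gives p = 0.449219, positive; keep [1.125, 1.25]
z = 1.1875 gives p = 0.1313, positive; keep [1.1875, 1.25]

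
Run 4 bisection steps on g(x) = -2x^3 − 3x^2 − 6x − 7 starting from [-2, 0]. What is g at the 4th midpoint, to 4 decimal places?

x = -1 gives g = -2, negative; keep [-2, -1]
x = -1.5 gives g = 2, positive; keep [-1.5, -1]
x = -1.25 gives g = -0.28125, negative; keep [-1.5, -1.25]
x = -1.375 gives g = 0.7773, positive; keep [-1.375, -1.25]

0.7773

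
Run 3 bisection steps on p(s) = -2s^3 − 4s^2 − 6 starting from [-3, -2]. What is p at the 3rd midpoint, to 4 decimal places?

-1.7695

s = -2.5 gives p = 0.25, positive; keep [-2.5, -2]
s = -2.25 gives p = -3.46875, negative; keep [-2.5, -2.25]
s = -2.375 gives p = -1.769531, negative; keep [-2.5, -2.375]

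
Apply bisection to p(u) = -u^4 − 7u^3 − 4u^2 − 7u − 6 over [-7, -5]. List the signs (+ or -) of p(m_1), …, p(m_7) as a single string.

midpoint -6: p = 108 > 0 → [-7, -6]
midpoint -6.5: p = 7.8125 > 0 → [-7, -6.5]
midpoint -6.75: p = -64.113281 < 0 → [-6.75, -6.5]
midpoint -6.625: p = -26.1467 < 0 → [-6.625, -6.5]
midpoint -6.5625: p = -8.6804 < 0 → [-6.5625, -6.5]
midpoint -6.53125: p = -0.3141 < 0 → [-6.53125, -6.5]
midpoint -6.515625: p = 3.779 > 0 → [-6.53125, -6.515625]

++----+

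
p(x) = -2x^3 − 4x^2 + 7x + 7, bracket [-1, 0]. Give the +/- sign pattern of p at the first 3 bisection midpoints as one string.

++-

midpoint -0.5: p = 2.75 > 0 → [-1, -0.5]
midpoint -0.75: p = 0.34375 > 0 → [-1, -0.75]
midpoint -0.875: p = -0.847656 < 0 → [-0.875, -0.75]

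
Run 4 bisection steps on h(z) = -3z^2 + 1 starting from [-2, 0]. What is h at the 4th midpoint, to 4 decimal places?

midpoint -1: h = -2 < 0 → [-1, 0]
midpoint -0.5: h = 0.25 > 0 → [-1, -0.5]
midpoint -0.75: h = -0.6875 < 0 → [-0.75, -0.5]
midpoint -0.625: h = -0.1719 < 0 → [-0.625, -0.5]

-0.1719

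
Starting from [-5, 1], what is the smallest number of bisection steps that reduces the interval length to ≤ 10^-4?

16

Width after n steps is 6/2^n. Need 2^n ≥ 6/10^-4 = 60000.
2^15 = 32768 < 60000 ≤ 2^16 = 65536, so n = 16.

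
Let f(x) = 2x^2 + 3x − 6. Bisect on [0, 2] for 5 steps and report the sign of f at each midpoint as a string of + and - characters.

f(1) = -1 < 0, so the root lies in [1, 2]
f(1.5) = 3 > 0, so the root lies in [1, 1.5]
f(1.25) = 0.875 > 0, so the root lies in [1, 1.25]
f(1.125) = -0.0938 < 0, so the root lies in [1.125, 1.25]
f(1.1875) = 0.3828 > 0, so the root lies in [1.125, 1.1875]

-++-+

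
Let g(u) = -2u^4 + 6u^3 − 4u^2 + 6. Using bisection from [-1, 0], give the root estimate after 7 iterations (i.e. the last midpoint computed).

g(-0.5) = 4.125 > 0, so the root lies in [-1, -0.5]
g(-0.75) = 0.585938 > 0, so the root lies in [-1, -0.75]
g(-0.875) = -2.254395 < 0, so the root lies in [-0.875, -0.75]
g(-0.8125) = -0.7305 < 0, so the root lies in [-0.8125, -0.75]
g(-0.78125) = -0.0475 < 0, so the root lies in [-0.78125, -0.75]
g(-0.765625) = 0.2753 > 0, so the root lies in [-0.78125, -0.765625]
g(-0.7734375) = 0.1154 > 0, so the root lies in [-0.78125, -0.7734375]

-0.7734375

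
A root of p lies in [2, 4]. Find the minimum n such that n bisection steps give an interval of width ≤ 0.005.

9

Width after n steps is 2/2^n. Need 2^n ≥ 2/0.005 = 400.
2^8 = 256 < 400 ≤ 2^9 = 512, so n = 9.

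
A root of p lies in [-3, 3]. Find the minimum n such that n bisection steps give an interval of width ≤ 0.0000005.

Width after n steps is 6/2^n. Need 2^n ≥ 6/0.0000005 = 12000000.
2^23 = 8388608 < 12000000 ≤ 2^24 = 16777216, so n = 24.

24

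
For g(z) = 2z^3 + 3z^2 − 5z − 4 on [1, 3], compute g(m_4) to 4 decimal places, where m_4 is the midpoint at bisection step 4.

-0.0039

m = 2, g(m) = 14 (+); new bracket [1, 2]
m = 1.5, g(m) = 2 (+); new bracket [1, 1.5]
m = 1.25, g(m) = -1.65625 (−); new bracket [1.25, 1.5]
m = 1.375, g(m) = -0.0039 (−); new bracket [1.375, 1.5]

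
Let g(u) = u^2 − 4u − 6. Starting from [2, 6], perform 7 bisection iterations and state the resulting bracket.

g(4) = -6 < 0, so the root lies in [4, 6]
g(5) = -1 < 0, so the root lies in [5, 6]
g(5.5) = 2.25 > 0, so the root lies in [5, 5.5]
g(5.25) = 0.5625 > 0, so the root lies in [5, 5.25]
g(5.125) = -0.2344 < 0, so the root lies in [5.125, 5.25]
g(5.1875) = 0.1602 > 0, so the root lies in [5.125, 5.1875]
g(5.15625) = -0.0381 < 0, so the root lies in [5.15625, 5.1875]

[5.15625, 5.1875]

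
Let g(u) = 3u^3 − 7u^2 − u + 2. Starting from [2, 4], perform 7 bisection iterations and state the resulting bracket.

midpoint 3: g = 17 > 0 → [2, 3]
midpoint 2.5: g = 2.625 > 0 → [2, 2.5]
midpoint 2.25: g = -1.515625 < 0 → [2.25, 2.5]
midpoint 2.375: g = 0.3301 > 0 → [2.25, 2.375]
midpoint 2.3125: g = -0.6467 < 0 → [2.3125, 2.375]
midpoint 2.34375: g = -0.1721 < 0 → [2.34375, 2.375]
midpoint 2.359375: g = 0.0755 > 0 → [2.34375, 2.359375]

[2.34375, 2.359375]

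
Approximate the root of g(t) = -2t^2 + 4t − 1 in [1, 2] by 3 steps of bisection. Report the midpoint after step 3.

1.625

g(1.5) = 0.5 > 0, so the root lies in [1.5, 2]
g(1.75) = -0.125 < 0, so the root lies in [1.5, 1.75]
g(1.625) = 0.21875 > 0, so the root lies in [1.625, 1.75]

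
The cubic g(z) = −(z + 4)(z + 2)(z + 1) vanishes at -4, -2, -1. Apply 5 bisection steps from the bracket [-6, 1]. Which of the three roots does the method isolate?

m = -2.5, g(m) = -1.125 (−); new bracket [-6, -2.5]
m = -4.25, g(m) = 1.828125 (+); new bracket [-4.25, -2.5]
m = -3.375, g(m) = -2.041016 (−); new bracket [-4.25, -3.375]
m = -3.8125, g(m) = -0.9558 (−); new bracket [-4.25, -3.8125]
m = -4.03125, g(m) = 0.1924 (+); new bracket [-4.03125, -3.8125]

-4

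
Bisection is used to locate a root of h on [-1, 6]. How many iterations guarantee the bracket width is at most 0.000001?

23

Width after n steps is 7/2^n. Need 2^n ≥ 7/0.000001 = 7000000.
2^22 = 4194304 < 7000000 ≤ 2^23 = 8388608, so n = 23.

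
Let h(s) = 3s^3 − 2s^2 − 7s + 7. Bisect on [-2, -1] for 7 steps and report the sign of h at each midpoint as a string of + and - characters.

+-+---+

m = -1.5, h(m) = 2.875 (+); new bracket [-2, -1.5]
m = -1.75, h(m) = -2.953125 (−); new bracket [-1.75, -1.5]
m = -1.625, h(m) = 0.220703 (+); new bracket [-1.75, -1.625]
m = -1.6875, h(m) = -1.2991 (−); new bracket [-1.6875, -1.625]
m = -1.65625, h(m) = -0.5227 (−); new bracket [-1.65625, -1.625]
m = -1.640625, h(m) = -0.1469 (−); new bracket [-1.640625, -1.625]
m = -1.6328125, h(m) = 0.0379 (+); new bracket [-1.640625, -1.6328125]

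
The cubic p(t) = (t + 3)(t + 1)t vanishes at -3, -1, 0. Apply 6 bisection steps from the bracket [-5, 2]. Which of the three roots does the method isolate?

-3

midpoint -1.5: p = 1.125 > 0 → [-5, -1.5]
midpoint -3.25: p = -1.828125 < 0 → [-3.25, -1.5]
midpoint -2.375: p = 2.041016 > 0 → [-3.25, -2.375]
midpoint -2.8125: p = 0.9558 > 0 → [-3.25, -2.8125]
midpoint -3.03125: p = -0.1924 < 0 → [-3.03125, -2.8125]
midpoint -2.921875: p = 0.4387 > 0 → [-3.03125, -2.921875]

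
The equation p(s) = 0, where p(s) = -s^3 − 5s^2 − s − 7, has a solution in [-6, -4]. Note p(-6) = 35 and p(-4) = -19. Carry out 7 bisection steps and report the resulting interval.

midpoint -5: p = -2 < 0 → [-6, -5]
midpoint -5.5: p = 13.625 > 0 → [-5.5, -5]
midpoint -5.25: p = 5.140625 > 0 → [-5.25, -5]
midpoint -5.125: p = 1.4082 > 0 → [-5.125, -5]
midpoint -5.0625: p = -0.3357 < 0 → [-5.125, -5.0625]
midpoint -5.09375: p = 0.5262 > 0 → [-5.09375, -5.0625]
midpoint -5.078125: p = 0.0928 > 0 → [-5.078125, -5.0625]

[-5.078125, -5.0625]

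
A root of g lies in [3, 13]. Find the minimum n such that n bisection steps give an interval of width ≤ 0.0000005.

25

Width after n steps is 10/2^n. Need 2^n ≥ 10/0.0000005 = 20000000.
2^24 = 16777216 < 20000000 ≤ 2^25 = 33554432, so n = 25.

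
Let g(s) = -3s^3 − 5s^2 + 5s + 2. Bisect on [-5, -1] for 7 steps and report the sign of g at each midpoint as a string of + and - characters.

+-+-+++

s = -3 gives g = 23, positive; keep [-3, -1]
s = -2 gives g = -4, negative; keep [-3, -2]
s = -2.5 gives g = 5.125, positive; keep [-2.5, -2]
s = -2.25 gives g = -0.3906, negative; keep [-2.5, -2.25]
s = -2.375 gives g = 2.1113, positive; keep [-2.375, -2.25]
s = -2.3125 gives g = 0.7986, positive; keep [-2.3125, -2.25]
s = -2.28125 gives g = 0.1888, positive; keep [-2.28125, -2.25]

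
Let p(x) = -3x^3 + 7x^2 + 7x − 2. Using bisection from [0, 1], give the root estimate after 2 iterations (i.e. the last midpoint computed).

p(0.5) = 2.875 > 0, so the root lies in [0, 0.5]
p(0.25) = 0.140625 > 0, so the root lies in [0, 0.25]

0.25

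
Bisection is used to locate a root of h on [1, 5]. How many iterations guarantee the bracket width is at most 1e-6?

22

Width after n steps is 4/2^n. Need 2^n ≥ 4/1e-6 = 4000000.
2^21 = 2097152 < 4000000 ≤ 2^22 = 4194304, so n = 22.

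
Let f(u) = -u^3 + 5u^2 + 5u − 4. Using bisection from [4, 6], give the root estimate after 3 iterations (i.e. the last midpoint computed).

5.75

f(5) = 21 > 0, so the root lies in [5, 6]
f(5.5) = 8.375 > 0, so the root lies in [5.5, 6]
f(5.75) = -0.046875 < 0, so the root lies in [5.5, 5.75]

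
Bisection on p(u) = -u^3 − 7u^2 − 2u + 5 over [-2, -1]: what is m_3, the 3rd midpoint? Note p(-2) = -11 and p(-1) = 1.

p(-1.5) = -4.375 < 0, so the root lies in [-1.5, -1]
p(-1.25) = -1.484375 < 0, so the root lies in [-1.25, -1]
p(-1.125) = -0.185547 < 0, so the root lies in [-1.125, -1]

-1.125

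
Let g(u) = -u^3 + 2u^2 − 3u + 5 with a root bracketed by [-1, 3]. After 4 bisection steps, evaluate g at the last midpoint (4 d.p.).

midpoint 1: g = 3 > 0 → [1, 3]
midpoint 2: g = -1 < 0 → [1, 2]
midpoint 1.5: g = 1.625 > 0 → [1.5, 2]
midpoint 1.75: g = 0.5156 > 0 → [1.75, 2]

0.5156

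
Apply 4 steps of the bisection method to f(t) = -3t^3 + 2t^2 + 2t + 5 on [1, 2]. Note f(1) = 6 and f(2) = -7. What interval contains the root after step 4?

t = 1.5 gives f = 2.375, positive; keep [1.5, 2]
t = 1.75 gives f = -1.453125, negative; keep [1.5, 1.75]
t = 1.625 gives f = 0.658203, positive; keep [1.625, 1.75]
t = 1.6875 gives f = -0.3459, negative; keep [1.625, 1.6875]

[1.625, 1.6875]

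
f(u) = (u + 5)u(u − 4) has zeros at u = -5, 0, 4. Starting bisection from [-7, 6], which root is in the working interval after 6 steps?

-5

m = -0.5, f(m) = 10.125 (+); new bracket [-7, -0.5]
m = -3.75, f(m) = 36.328125 (+); new bracket [-7, -3.75]
m = -5.375, f(m) = -18.896484 (−); new bracket [-5.375, -3.75]
m = -4.5625, f(m) = 17.0916 (+); new bracket [-5.375, -4.5625]
m = -4.96875, f(m) = 1.3926 (+); new bracket [-5.375, -4.96875]
m = -5.171875, f(m) = -8.153 (−); new bracket [-5.171875, -4.96875]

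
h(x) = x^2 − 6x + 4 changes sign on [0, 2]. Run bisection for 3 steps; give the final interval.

h(1) = -1 < 0, so the root lies in [0, 1]
h(0.5) = 1.25 > 0, so the root lies in [0.5, 1]
h(0.75) = 0.0625 > 0, so the root lies in [0.75, 1]

[0.75, 1]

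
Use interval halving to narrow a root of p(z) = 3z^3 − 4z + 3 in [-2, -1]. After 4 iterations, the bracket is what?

z = -1.5 gives p = -1.125, negative; keep [-1.5, -1]
z = -1.25 gives p = 2.140625, positive; keep [-1.5, -1.25]
z = -1.375 gives p = 0.701172, positive; keep [-1.5, -1.375]
z = -1.4375 gives p = -0.1614, negative; keep [-1.4375, -1.375]

[-1.4375, -1.375]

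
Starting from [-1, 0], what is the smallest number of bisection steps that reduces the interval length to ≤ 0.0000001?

24

Width after n steps is 1/2^n. Need 2^n ≥ 1/0.0000001 = 10000000.
2^23 = 8388608 < 10000000 ≤ 2^24 = 16777216, so n = 24.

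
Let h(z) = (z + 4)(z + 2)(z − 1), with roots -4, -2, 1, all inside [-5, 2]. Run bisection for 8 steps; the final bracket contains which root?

1

z = -1.5 gives h = -3.125, negative; keep [-1.5, 2]
z = 0.25 gives h = -7.171875, negative; keep [0.25, 2]
z = 1.125 gives h = 2.001953, positive; keep [0.25, 1.125]
z = 0.6875 gives h = -3.9368, negative; keep [0.6875, 1.125]
z = 0.90625 gives h = -1.3368, negative; keep [0.90625, 1.125]
z = 1.015625 gives h = 0.2363, positive; keep [0.90625, 1.015625]
z = 0.9609375 gives h = -0.5738, negative; keep [0.9609375, 1.015625]
z = 0.98828125 gives h = -0.1747, negative; keep [0.98828125, 1.015625]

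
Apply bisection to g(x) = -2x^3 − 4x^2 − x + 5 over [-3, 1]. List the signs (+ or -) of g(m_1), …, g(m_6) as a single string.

m = -1, g(m) = 4 (+); new bracket [-1, 1]
m = 0, g(m) = 5 (+); new bracket [0, 1]
m = 0.5, g(m) = 3.25 (+); new bracket [0.5, 1]
m = 0.75, g(m) = 1.1562 (+); new bracket [0.75, 1]
m = 0.875, g(m) = -0.2773 (−); new bracket [0.75, 0.875]
m = 0.8125, g(m) = 0.4741 (+); new bracket [0.8125, 0.875]

++++-+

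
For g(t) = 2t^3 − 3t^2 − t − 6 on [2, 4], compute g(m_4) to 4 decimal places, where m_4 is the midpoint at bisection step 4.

midpoint 3: g = 18 > 0 → [2, 3]
midpoint 2.5: g = 4 > 0 → [2, 2.5]
midpoint 2.25: g = -0.65625 < 0 → [2.25, 2.5]
midpoint 2.375: g = 1.4961 > 0 → [2.25, 2.375]

1.4961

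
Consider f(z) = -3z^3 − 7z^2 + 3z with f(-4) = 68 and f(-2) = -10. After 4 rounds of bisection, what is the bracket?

[-2.75, -2.625]

z = -3 gives f = 9, positive; keep [-3, -2]
z = -2.5 gives f = -4.375, negative; keep [-3, -2.5]
z = -2.75 gives f = 1.203125, positive; keep [-2.75, -2.5]
z = -2.625 gives f = -1.8457, negative; keep [-2.75, -2.625]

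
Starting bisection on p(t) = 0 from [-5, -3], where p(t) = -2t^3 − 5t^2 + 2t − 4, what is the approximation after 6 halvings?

-3.03125

midpoint -4: p = 36 > 0 → [-4, -3]
midpoint -3.5: p = 13.5 > 0 → [-3.5, -3]
midpoint -3.25: p = 5.34375 > 0 → [-3.25, -3]
midpoint -3.125: p = 1.957 > 0 → [-3.125, -3]
midpoint -3.0625: p = 0.4263 > 0 → [-3.0625, -3]
midpoint -3.03125: p = -0.2997 < 0 → [-3.0625, -3.03125]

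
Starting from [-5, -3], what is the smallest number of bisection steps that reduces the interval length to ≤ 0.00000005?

26

Width after n steps is 2/2^n. Need 2^n ≥ 2/0.00000005 = 40000000.
2^25 = 33554432 < 40000000 ≤ 2^26 = 67108864, so n = 26.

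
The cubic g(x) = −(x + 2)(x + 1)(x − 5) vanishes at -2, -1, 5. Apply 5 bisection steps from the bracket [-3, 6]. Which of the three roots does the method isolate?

x = 1.5 gives g = 30.625, positive; keep [1.5, 6]
x = 3.75 gives g = 34.140625, positive; keep [3.75, 6]
x = 4.875 gives g = 5.048828, positive; keep [4.875, 6]
x = 5.4375 gives g = -20.947, negative; keep [4.875, 5.4375]
x = 5.15625 gives g = -6.8837, negative; keep [4.875, 5.15625]

5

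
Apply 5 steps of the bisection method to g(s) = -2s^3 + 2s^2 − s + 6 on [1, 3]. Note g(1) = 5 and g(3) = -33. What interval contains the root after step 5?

g(2) = -4 < 0, so the root lies in [1, 2]
g(1.5) = 2.25 > 0, so the root lies in [1.5, 2]
g(1.75) = -0.34375 < 0, so the root lies in [1.5, 1.75]
g(1.625) = 1.0742 > 0, so the root lies in [1.625, 1.75]
g(1.6875) = 0.397 > 0, so the root lies in [1.6875, 1.75]

[1.6875, 1.75]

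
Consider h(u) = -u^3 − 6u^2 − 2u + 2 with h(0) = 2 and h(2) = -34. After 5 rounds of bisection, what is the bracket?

h(1) = -7 < 0, so the root lies in [0, 1]
h(0.5) = -0.625 < 0, so the root lies in [0, 0.5]
h(0.25) = 1.109375 > 0, so the root lies in [0.25, 0.5]
h(0.375) = 0.3535 > 0, so the root lies in [0.375, 0.5]
h(0.4375) = -0.1072 < 0, so the root lies in [0.375, 0.4375]

[0.375, 0.4375]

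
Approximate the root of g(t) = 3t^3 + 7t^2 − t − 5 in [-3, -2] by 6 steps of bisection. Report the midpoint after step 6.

t = -2.5 gives g = -5.625, negative; keep [-2.5, -2]
t = -2.25 gives g = -1.484375, negative; keep [-2.25, -2]
t = -2.125 gives g = -0.052734, negative; keep [-2.125, -2]
t = -2.0625 gives g = 0.5188, positive; keep [-2.125, -2.0625]
t = -2.09375 gives g = 0.2446, positive; keep [-2.125, -2.09375]
t = -2.109375 gives g = 0.0989, positive; keep [-2.125, -2.109375]

-2.109375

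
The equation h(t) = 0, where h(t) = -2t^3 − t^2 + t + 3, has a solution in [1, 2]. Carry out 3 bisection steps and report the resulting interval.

midpoint 1.5: h = -4.5 < 0 → [1, 1.5]
midpoint 1.25: h = -1.21875 < 0 → [1, 1.25]
midpoint 1.125: h = 0.011719 > 0 → [1.125, 1.25]

[1.125, 1.25]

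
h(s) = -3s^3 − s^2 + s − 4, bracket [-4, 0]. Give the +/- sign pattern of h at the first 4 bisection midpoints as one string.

+-+-

s = -2 gives h = 14, positive; keep [-2, 0]
s = -1 gives h = -3, negative; keep [-2, -1]
s = -1.5 gives h = 2.375, positive; keep [-1.5, -1]
s = -1.25 gives h = -0.9531, negative; keep [-1.5, -1.25]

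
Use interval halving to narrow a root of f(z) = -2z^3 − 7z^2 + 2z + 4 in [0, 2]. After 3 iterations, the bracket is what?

[0.75, 1]

m = 1, f(m) = -3 (−); new bracket [0, 1]
m = 0.5, f(m) = 3 (+); new bracket [0.5, 1]
m = 0.75, f(m) = 0.71875 (+); new bracket [0.75, 1]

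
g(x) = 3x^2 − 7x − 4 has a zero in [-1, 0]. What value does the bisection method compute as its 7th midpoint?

-0.4765625

x = -0.5 gives g = 0.25, positive; keep [-0.5, 0]
x = -0.25 gives g = -2.0625, negative; keep [-0.5, -0.25]
x = -0.375 gives g = -0.953125, negative; keep [-0.5, -0.375]
x = -0.4375 gives g = -0.3633, negative; keep [-0.5, -0.4375]
x = -0.46875 gives g = -0.0596, negative; keep [-0.5, -0.46875]
x = -0.484375 gives g = 0.0945, positive; keep [-0.484375, -0.46875]
x = -0.4765625 gives g = 0.0173, positive; keep [-0.4765625, -0.46875]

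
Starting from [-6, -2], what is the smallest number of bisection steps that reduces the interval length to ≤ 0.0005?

Width after n steps is 4/2^n. Need 2^n ≥ 4/0.0005 = 8000.
2^12 = 4096 < 8000 ≤ 2^13 = 8192, so n = 13.

13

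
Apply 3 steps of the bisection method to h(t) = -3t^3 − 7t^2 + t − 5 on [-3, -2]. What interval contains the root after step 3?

t = -2.5 gives h = -4.375, negative; keep [-3, -2.5]
t = -2.75 gives h = 1.703125, positive; keep [-2.75, -2.5]
t = -2.625 gives h = -1.595703, negative; keep [-2.75, -2.625]

[-2.75, -2.625]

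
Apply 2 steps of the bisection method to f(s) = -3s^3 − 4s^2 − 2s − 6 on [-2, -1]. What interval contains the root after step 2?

midpoint -1.5: f = -1.875 < 0 → [-2, -1.5]
midpoint -1.75: f = 1.328125 > 0 → [-1.75, -1.5]

[-1.75, -1.5]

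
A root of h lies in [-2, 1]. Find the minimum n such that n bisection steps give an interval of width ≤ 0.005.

Width after n steps is 3/2^n. Need 2^n ≥ 3/0.005 = 600.
2^9 = 512 < 600 ≤ 2^10 = 1024, so n = 10.

10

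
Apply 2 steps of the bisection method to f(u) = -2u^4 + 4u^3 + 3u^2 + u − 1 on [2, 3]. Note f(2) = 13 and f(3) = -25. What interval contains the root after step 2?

m = 2.5, f(m) = 4.625 (+); new bracket [2.5, 3]
m = 2.75, f(m) = -6.757812 (−); new bracket [2.5, 2.75]

[2.5, 2.75]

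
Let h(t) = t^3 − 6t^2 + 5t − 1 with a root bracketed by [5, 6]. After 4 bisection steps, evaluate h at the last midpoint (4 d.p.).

m = 5.5, h(m) = 11.375 (+); new bracket [5, 5.5]
m = 5.25, h(m) = 4.578125 (+); new bracket [5, 5.25]
m = 5.125, h(m) = 1.642578 (+); new bracket [5, 5.125]
m = 5.0625, h(m) = 0.2854 (+); new bracket [5, 5.0625]

0.2854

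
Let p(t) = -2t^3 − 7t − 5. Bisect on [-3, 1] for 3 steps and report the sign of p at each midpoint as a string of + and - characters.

+--

midpoint -1: p = 4 > 0 → [-1, 1]
midpoint 0: p = -5 < 0 → [-1, 0]
midpoint -0.5: p = -1.25 < 0 → [-1, -0.5]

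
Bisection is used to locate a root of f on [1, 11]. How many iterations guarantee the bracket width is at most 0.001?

14

Width after n steps is 10/2^n. Need 2^n ≥ 10/0.001 = 10000.
2^13 = 8192 < 10000 ≤ 2^14 = 16384, so n = 14.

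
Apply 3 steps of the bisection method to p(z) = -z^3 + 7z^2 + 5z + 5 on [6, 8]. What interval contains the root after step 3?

p(7) = 40 > 0, so the root lies in [7, 8]
p(7.5) = 14.375 > 0, so the root lies in [7.5, 8]
p(7.75) = -1.296875 < 0, so the root lies in [7.5, 7.75]

[7.5, 7.75]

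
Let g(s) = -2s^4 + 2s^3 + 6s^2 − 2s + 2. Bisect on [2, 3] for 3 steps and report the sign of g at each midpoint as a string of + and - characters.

--+

midpoint 2.5: g = -12.375 < 0 → [2, 2.5]
midpoint 2.25: g = -0.601562 < 0 → [2, 2.25]
midpoint 2.125: g = 3.253418 > 0 → [2.125, 2.25]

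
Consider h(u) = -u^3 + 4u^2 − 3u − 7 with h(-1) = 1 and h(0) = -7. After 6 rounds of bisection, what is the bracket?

u = -0.5 gives h = -4.375, negative; keep [-1, -0.5]
u = -0.75 gives h = -2.078125, negative; keep [-1, -0.75]
u = -0.875 gives h = -0.642578, negative; keep [-1, -0.875]
u = -0.9375 gives h = 0.1521, positive; keep [-0.9375, -0.875]
u = -0.90625 gives h = -0.2518, negative; keep [-0.9375, -0.90625]
u = -0.921875 gives h = -0.0515, negative; keep [-0.9375, -0.921875]

[-0.9375, -0.921875]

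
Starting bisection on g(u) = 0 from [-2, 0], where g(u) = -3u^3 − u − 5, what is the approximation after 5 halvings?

-1.0625

m = -1, g(m) = -1 (−); new bracket [-2, -1]
m = -1.5, g(m) = 6.625 (+); new bracket [-1.5, -1]
m = -1.25, g(m) = 2.109375 (+); new bracket [-1.25, -1]
m = -1.125, g(m) = 0.3965 (+); new bracket [-1.125, -1]
m = -1.0625, g(m) = -0.3391 (−); new bracket [-1.125, -1.0625]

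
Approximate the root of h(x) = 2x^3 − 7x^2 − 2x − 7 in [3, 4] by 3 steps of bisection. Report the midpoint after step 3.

x = 3.5 gives h = -14, negative; keep [3.5, 4]
x = 3.75 gives h = -7.46875, negative; keep [3.75, 4]
x = 3.875 gives h = -3.488281, negative; keep [3.875, 4]

3.875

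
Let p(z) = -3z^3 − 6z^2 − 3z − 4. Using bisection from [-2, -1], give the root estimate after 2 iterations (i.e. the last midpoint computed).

p(-1.5) = -2.875 < 0, so the root lies in [-2, -1.5]
p(-1.75) = -1.046875 < 0, so the root lies in [-2, -1.75]

-1.75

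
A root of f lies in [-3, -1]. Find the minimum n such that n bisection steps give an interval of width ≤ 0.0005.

Width after n steps is 2/2^n. Need 2^n ≥ 2/0.0005 = 4000.
2^11 = 2048 < 4000 ≤ 2^12 = 4096, so n = 12.

12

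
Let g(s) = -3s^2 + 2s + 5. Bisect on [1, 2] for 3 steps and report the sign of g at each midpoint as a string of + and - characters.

s = 1.5 gives g = 1.25, positive; keep [1.5, 2]
s = 1.75 gives g = -0.6875, negative; keep [1.5, 1.75]
s = 1.625 gives g = 0.328125, positive; keep [1.625, 1.75]

+-+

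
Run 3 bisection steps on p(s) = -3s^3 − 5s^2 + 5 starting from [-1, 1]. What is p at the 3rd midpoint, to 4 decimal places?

s = 0 gives p = 5, positive; keep [0, 1]
s = 0.5 gives p = 3.375, positive; keep [0.5, 1]
s = 0.75 gives p = 0.921875, positive; keep [0.75, 1]

0.9219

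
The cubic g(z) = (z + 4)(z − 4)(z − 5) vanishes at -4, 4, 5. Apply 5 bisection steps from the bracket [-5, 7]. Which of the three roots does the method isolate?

-4

m = 1, g(m) = 60 (+); new bracket [-5, 1]
m = -2, g(m) = 84 (+); new bracket [-5, -2]
m = -3.5, g(m) = 31.875 (+); new bracket [-5, -3.5]
m = -4.25, g(m) = -19.0781 (−); new bracket [-4.25, -3.5]
m = -3.875, g(m) = 8.7363 (+); new bracket [-4.25, -3.875]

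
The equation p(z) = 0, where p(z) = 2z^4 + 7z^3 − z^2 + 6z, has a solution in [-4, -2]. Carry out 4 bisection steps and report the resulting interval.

midpoint -3: p = -54 < 0 → [-4, -3]
midpoint -3.5: p = -33.25 < 0 → [-4, -3.5]
midpoint -3.75: p = -10.195312 < 0 → [-4, -3.75]
midpoint -3.875: p = 5.3735 > 0 → [-3.875, -3.75]

[-3.875, -3.75]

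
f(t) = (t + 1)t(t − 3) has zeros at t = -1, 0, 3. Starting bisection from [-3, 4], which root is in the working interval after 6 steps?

t = 0.5 gives f = -1.875, negative; keep [0.5, 4]
t = 2.25 gives f = -5.484375, negative; keep [2.25, 4]
t = 3.125 gives f = 1.611328, positive; keep [2.25, 3.125]
t = 2.6875 gives f = -3.0969, negative; keep [2.6875, 3.125]
t = 2.90625 gives f = -1.0643, negative; keep [2.90625, 3.125]
t = 3.015625 gives f = 0.1892, positive; keep [2.90625, 3.015625]

3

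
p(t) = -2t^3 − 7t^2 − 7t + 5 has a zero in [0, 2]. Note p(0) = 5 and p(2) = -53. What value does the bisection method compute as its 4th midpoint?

0.375

midpoint 1: p = -11 < 0 → [0, 1]
midpoint 0.5: p = -0.5 < 0 → [0, 0.5]
midpoint 0.25: p = 2.78125 > 0 → [0.25, 0.5]
midpoint 0.375: p = 1.2852 > 0 → [0.375, 0.5]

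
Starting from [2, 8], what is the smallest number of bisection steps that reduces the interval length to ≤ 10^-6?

Width after n steps is 6/2^n. Need 2^n ≥ 6/10^-6 = 6000000.
2^22 = 4194304 < 6000000 ≤ 2^23 = 8388608, so n = 23.

23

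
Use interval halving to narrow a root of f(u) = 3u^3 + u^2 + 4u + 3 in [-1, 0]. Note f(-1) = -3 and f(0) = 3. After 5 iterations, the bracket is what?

[-0.65625, -0.625]

m = -0.5, f(m) = 0.875 (+); new bracket [-1, -0.5]
m = -0.75, f(m) = -0.703125 (−); new bracket [-0.75, -0.5]
m = -0.625, f(m) = 0.158203 (+); new bracket [-0.75, -0.625]
m = -0.6875, f(m) = -0.2522 (−); new bracket [-0.6875, -0.625]
m = -0.65625, f(m) = -0.0422 (−); new bracket [-0.65625, -0.625]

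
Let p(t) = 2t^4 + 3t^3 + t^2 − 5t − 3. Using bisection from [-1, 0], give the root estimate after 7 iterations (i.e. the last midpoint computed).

-0.6015625

p(-0.5) = -0.5 < 0, so the root lies in [-1, -0.5]
p(-0.75) = 0.679688 > 0, so the root lies in [-0.75, -0.5]
p(-0.625) = 0.088379 > 0, so the root lies in [-0.625, -0.5]
p(-0.5625) = -0.2048 < 0, so the root lies in [-0.625, -0.5625]
p(-0.59375) = -0.0581 < 0, so the root lies in [-0.625, -0.59375]
p(-0.609375) = 0.0151 > 0, so the root lies in [-0.609375, -0.59375]
p(-0.6015625) = -0.0215 < 0, so the root lies in [-0.609375, -0.6015625]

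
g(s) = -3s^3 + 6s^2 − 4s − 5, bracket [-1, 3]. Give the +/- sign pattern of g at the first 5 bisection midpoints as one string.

---++

m = 1, g(m) = -6 (−); new bracket [-1, 1]
m = 0, g(m) = -5 (−); new bracket [-1, 0]
m = -0.5, g(m) = -1.125 (−); new bracket [-1, -0.5]
m = -0.75, g(m) = 2.6406 (+); new bracket [-0.75, -0.5]
m = -0.625, g(m) = 0.5762 (+); new bracket [-0.625, -0.5]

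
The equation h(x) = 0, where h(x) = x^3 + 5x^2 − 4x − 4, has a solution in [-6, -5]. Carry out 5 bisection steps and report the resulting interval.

[-5.59375, -5.5625]

midpoint -5.5: h = 2.875 > 0 → [-6, -5.5]
midpoint -5.75: h = -5.796875 < 0 → [-5.75, -5.5]
midpoint -5.625: h = -1.275391 < 0 → [-5.625, -5.5]
midpoint -5.5625: h = 0.8455 > 0 → [-5.625, -5.5625]
midpoint -5.59375: h = -0.2035 < 0 → [-5.59375, -5.5625]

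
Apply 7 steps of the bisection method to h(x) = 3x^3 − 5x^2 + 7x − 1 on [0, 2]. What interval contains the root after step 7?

[0.15625, 0.171875]

m = 1, h(m) = 4 (+); new bracket [0, 1]
m = 0.5, h(m) = 1.625 (+); new bracket [0, 0.5]
m = 0.25, h(m) = 0.484375 (+); new bracket [0, 0.25]
m = 0.125, h(m) = -0.1973 (−); new bracket [0.125, 0.25]
m = 0.1875, h(m) = 0.1565 (+); new bracket [0.125, 0.1875]
m = 0.15625, h(m) = -0.0169 (−); new bracket [0.15625, 0.1875]
m = 0.171875, h(m) = 0.0707 (+); new bracket [0.15625, 0.171875]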